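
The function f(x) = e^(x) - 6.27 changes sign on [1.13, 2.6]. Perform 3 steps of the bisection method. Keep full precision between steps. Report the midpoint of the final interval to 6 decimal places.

1.773125

f(1.130000) = -3.174343, f(2.600000) = 7.193738 (opposite signs)
step 1: m = 1.865000, f(m) = 0.185936 > 0 → root in [1.130000, 1.865000]
step 2: m = 1.497500, f(m) = -1.799501 < 0 → root in [1.497500, 1.865000]
step 3: m = 1.681250, f(m) = -0.897733 < 0 → root in [1.681250, 1.865000]
Midpoint of [1.681250, 1.865000] = 1.773125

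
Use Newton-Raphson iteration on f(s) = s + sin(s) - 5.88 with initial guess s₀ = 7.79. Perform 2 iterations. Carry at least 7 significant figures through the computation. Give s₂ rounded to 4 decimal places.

6.3759

f'(s) = 1 + cos(s)
s_0 = 7.790000: f = 2.907954, f' = 1.063938 → s_1 = 7.790000 - (2.907954)/(1.063938) = 5.056801
s_1 = 5.056801: f = -1.764473, f' = 1.337644 → s_2 = 5.056801 - (-1.764473)/(1.337644) = 6.375892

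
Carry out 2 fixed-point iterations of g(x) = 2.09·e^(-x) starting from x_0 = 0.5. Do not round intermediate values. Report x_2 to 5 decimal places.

x_1 = g(0.500000) = 1.267649
x_2 = g(1.267649) = 0.588320

0.58832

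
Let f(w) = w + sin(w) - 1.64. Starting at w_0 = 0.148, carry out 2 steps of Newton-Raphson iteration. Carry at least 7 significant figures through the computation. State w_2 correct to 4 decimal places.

f'(w) = 1 + cos(w)
w_0 = 0.148000: f = -1.344540, f' = 1.989068 → w_1 = 0.148000 - (-1.344540)/(1.989068) = 0.823965
w_1 = 0.823965: f = -0.082190, f' = 1.679317 → w_2 = 0.823965 - (-0.082190)/(1.679317) = 0.872907

0.8729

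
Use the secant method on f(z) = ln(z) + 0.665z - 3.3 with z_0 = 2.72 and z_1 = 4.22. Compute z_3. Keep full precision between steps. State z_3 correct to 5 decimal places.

3.20805

f(z_0) = -0.490568, f(z_1) = 0.946135
z_2 = 4.220000 - (0.946135)·(4.220000 - 2.720000)/(0.946135 - (-0.490568)) = 3.232181; f(z_2) = 0.022558
z_3 = 3.232181 - (0.022558)·(3.232181 - 4.220000)/(0.022558 - (0.946135)) = 3.208054; f(z_3) = -0.000979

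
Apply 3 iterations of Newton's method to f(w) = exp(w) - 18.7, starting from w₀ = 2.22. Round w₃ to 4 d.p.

2.9296

f'(w) = exp(w)
w_0 = 2.220000: f = -9.492669, f' = 9.207331 → w_1 = 2.220000 - (-9.492669)/(9.207331) = 3.250990
w_1 = 3.250990: f = 7.115894, f' = 25.815894 → w_2 = 3.250990 - (7.115894)/(25.815894) = 2.975350
w_2 = 2.975350: f = 0.896487, f' = 19.596487 → w_3 = 2.975350 - (0.896487)/(19.596487) = 2.929603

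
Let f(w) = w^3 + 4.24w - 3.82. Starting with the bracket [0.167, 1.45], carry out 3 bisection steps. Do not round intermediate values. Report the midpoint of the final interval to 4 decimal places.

f(0.167000) = -3.107263, f(1.450000) = 5.376625 (opposite signs)
step 1: m = 0.808500, f(m) = 0.136534 > 0 → root in [0.167000, 0.808500]
step 2: m = 0.487750, f(m) = -1.635904 < 0 → root in [0.487750, 0.808500]
step 3: m = 0.648125, f(m) = -0.799695 < 0 → root in [0.648125, 0.808500]
Midpoint of [0.648125, 0.808500] = 0.728313

0.7283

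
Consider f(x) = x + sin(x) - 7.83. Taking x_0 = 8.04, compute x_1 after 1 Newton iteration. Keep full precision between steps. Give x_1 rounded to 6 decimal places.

6.576599

f'(x) = 1 + cos(x)
x_0 = 8.040000: f = 1.192748, f' = 0.815053 → x_1 = 8.040000 - (1.192748)/(0.815053) = 6.576599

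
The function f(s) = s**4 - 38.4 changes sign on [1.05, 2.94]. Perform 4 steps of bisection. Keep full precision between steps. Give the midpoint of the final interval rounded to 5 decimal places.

2.52656

f(1.050000) = -37.184494, f(2.940000) = 36.311821 (opposite signs)
step 1: m = 1.995000, f(m) = -22.559401 < 0 → root in [1.995000, 2.940000]
step 2: m = 2.467500, f(m) = -1.329483 < 0 → root in [2.467500, 2.940000]
step 3: m = 2.703750, f(m) = 15.039961 > 0 → root in [2.467500, 2.703750]
step 4: m = 2.585625, f(m) = 6.295330 > 0 → root in [2.467500, 2.585625]
Midpoint of [2.467500, 2.585625] = 2.526563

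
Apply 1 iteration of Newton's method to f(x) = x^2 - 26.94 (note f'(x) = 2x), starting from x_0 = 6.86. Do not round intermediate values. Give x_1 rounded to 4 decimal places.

x_0 = 6.860000: f = 20.119600, f' = 13.720000 → x_1 = 6.860000 - (20.119600)/(13.720000) = 5.393557

5.3936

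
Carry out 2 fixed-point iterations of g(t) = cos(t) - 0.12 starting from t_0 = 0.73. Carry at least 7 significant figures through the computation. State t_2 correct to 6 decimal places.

0.690861

t_1 = g(0.730000) = 0.625174
t_2 = g(0.625174) = 0.690861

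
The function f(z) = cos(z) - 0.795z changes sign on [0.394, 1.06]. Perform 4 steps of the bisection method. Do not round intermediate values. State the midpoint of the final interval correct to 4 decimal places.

0.8311

f(0.394000) = 0.610151, f(1.060000) = -0.353828 (opposite signs)
step 1: m = 0.727000, f(m) = 0.169207 > 0 → root in [0.727000, 1.060000]
step 2: m = 0.893500, f(m) = -0.083644 < 0 → root in [0.727000, 0.893500]
step 3: m = 0.810250, f(m) = 0.045169 > 0 → root in [0.810250, 0.893500]
step 4: m = 0.851875, f(m) = -0.018667 < 0 → root in [0.810250, 0.851875]
Midpoint of [0.810250, 0.851875] = 0.831063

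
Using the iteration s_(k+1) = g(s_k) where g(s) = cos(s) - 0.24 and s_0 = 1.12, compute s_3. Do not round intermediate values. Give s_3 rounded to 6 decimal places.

0.497851

s_1 = g(1.120000) = 0.195682
s_2 = g(0.195682) = 0.740915
s_3 = g(0.740915) = 0.497851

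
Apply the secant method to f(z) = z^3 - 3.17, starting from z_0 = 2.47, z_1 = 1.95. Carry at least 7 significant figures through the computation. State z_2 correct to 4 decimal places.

1.6616

Secant update: z_(k+1) = z_k − f(z_k)·(z_k − z_(k-1))/(f(z_k) − f(z_(k-1))).
f(z_0) = 11.899223, f(z_1) = 4.244875
z_2 = 1.950000 - (4.244875)·(1.950000 - 2.470000)/(4.244875 - (11.899223)) = 1.661623; f(z_2) = 1.417729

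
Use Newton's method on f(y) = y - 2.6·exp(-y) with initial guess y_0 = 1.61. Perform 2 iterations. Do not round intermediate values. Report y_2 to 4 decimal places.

0.9761

f'(y) = 1 + 2.6·exp(-y)
y_0 = 1.610000: f = 1.090292, f' = 1.519708 → y_1 = 1.610000 - (1.090292)/(1.519708) = 0.892565
y_1 = 0.892565: f = -0.172406, f' = 2.064970 → y_2 = 0.892565 - (-0.172406)/(2.064970) = 0.976055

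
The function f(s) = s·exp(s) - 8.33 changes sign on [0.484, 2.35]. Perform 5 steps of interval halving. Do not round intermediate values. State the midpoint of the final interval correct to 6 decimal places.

f(0.484000) = -7.544685, f(2.350000) = 16.311089 (opposite signs)
step 1: m = 1.417000, f(m) = -2.485261 < 0 → root in [1.417000, 2.350000]
step 2: m = 1.883500, f(m) = 4.056804 > 0 → root in [1.417000, 1.883500]
step 3: m = 1.650250, f(m) = 0.264967 > 0 → root in [1.417000, 1.650250]
step 4: m = 1.533625, f(m) = -1.221728 < 0 → root in [1.533625, 1.650250]
step 5: m = 1.591938, f(m) = -0.508399 < 0 → root in [1.591938, 1.650250]
Midpoint of [1.591938, 1.650250] = 1.621094

1.621094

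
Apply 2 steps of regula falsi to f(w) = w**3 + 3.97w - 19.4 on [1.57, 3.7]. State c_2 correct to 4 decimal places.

2.0888

False-position update: c = (a·f(b) − b·f(a))/(f(b) − f(a)); replace the endpoint whose sign matches f(c).
f(1.570000) = -9.297207, f(3.700000) = 45.942000
step 1: c = 1.928496, f(c) = -4.571603 < 0 → new bracket [1.928496, 3.700000]
step 2: c = 2.088822, f(c) = -1.993482 < 0 → new bracket [2.088822, 3.700000]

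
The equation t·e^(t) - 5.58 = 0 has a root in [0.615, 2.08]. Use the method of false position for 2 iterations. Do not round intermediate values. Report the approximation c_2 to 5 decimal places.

f(0.615000) = -4.442461, f(2.080000) = 11.069295
step 1: c = 1.034566, f(c) = -2.668851 < 0 → new bracket [1.034566, 2.080000]
step 2: c = 1.237658, f(c) = -1.313137 < 0 → new bracket [1.237658, 2.080000]

1.23766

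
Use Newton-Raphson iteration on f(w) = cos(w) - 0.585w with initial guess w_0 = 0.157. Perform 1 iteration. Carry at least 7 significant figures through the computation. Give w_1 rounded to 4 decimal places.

1.3654

Newton update: w ← w − f(w)/f'(w).
f'(w) = -sin(w) - 0.585
w_0 = 0.157000: f = 0.895856, f' = -0.741356 → w_1 = 0.157000 - (0.895856)/(-0.741356) = 1.365402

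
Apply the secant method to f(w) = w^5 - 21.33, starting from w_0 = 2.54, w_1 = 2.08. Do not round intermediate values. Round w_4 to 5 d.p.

f(w_0) = 84.392782, f(w_1) = 17.602893
w_2 = 2.080000 - (17.602893)·(2.080000 - 2.540000)/(17.602893 - (84.392782)) = 1.958764; f(w_2) = 7.504386
w_3 = 1.958764 - (7.504386)·(1.958764 - 2.080000)/(7.504386 - (17.602893)) = 1.868672; f(w_3) = 1.455829
w_4 = 1.868672 - (1.455829)·(1.868672 - 1.958764)/(1.455829 - (7.504386)) = 1.846987; f(w_4) = 0.164103

1.84699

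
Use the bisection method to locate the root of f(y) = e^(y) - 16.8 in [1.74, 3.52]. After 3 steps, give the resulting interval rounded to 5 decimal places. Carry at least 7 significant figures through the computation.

[2.63000, 2.85250]

f(1.740000) = -11.102657, f(3.520000) = 16.984428 (opposite signs)
step 1: m = 2.630000, f(m) = -2.926230 < 0 → root in [2.630000, 3.520000]
step 2: m = 3.075000, f(m) = 4.849882 > 0 → root in [2.630000, 3.075000]
step 3: m = 2.852500, f(m) = 0.531055 > 0 → root in [2.630000, 2.852500]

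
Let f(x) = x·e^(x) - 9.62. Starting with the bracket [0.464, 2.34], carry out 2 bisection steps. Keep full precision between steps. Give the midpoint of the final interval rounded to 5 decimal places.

f(0.464000) = -8.882044, f(2.340000) = 14.672094 (opposite signs)
step 1: m = 1.402000, f(m) = -3.923227 < 0 → root in [1.402000, 2.340000]
step 2: m = 1.871000, f(m) = 2.531748 > 0 → root in [1.402000, 1.871000]
Midpoint of [1.402000, 1.871000] = 1.636500

1.63650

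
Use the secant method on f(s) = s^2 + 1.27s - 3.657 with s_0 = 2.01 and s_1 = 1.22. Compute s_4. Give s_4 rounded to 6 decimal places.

f(s_0) = 2.935800, f(s_1) = -0.619200
s_2 = 1.220000 - (-0.619200)·(1.220000 - 2.010000)/(-0.619200 - (2.935800)) = 1.357600; f(s_2) = -0.089770
s_3 = 1.357600 - (-0.089770)·(1.357600 - 1.220000)/(-0.089770 - (-0.619200)) = 1.380931; f(s_3) = 0.003755
s_4 = 1.380931 - (0.003755)·(1.380931 - 1.357600)/(0.003755 - (-0.089770)) = 1.379995; f(s_4) = -0.000021

1.379995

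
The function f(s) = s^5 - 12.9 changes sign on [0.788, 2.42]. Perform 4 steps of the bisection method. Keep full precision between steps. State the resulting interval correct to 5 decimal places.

f(0.788000) = -12.596170, f(2.420000) = 70.099759 (opposite signs)
step 1: m = 1.604000, f(m) = -2.282511 < 0 → root in [1.604000, 2.420000]
step 2: m = 2.012000, f(m) = 20.071589 > 0 → root in [1.604000, 2.012000]
step 3: m = 1.808000, f(m) = 6.419333 > 0 → root in [1.604000, 1.808000]
step 4: m = 1.706000, f(m) = 1.550908 > 0 → root in [1.604000, 1.706000]

[1.60400, 1.70600]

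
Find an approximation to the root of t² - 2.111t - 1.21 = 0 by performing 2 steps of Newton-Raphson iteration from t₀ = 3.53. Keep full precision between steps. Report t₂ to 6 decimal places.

2.589735

f'(t) = 2t - 2.111
t_0 = 3.530000: f = 3.799070, f' = 4.949000 → t_1 = 3.530000 - (3.799070)/(4.949000) = 2.762356
t_1 = 2.762356: f = 0.589277, f' = 3.413712 → t_2 = 2.762356 - (0.589277)/(3.413712) = 2.589735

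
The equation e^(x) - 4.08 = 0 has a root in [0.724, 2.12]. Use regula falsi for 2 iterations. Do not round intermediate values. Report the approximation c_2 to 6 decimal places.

f(0.724000) = -2.017333, f(2.120000) = 4.251137
step 1: c = 1.173264, f(c) = -0.847474 < 0 → new bracket [1.173264, 2.120000]
step 2: c = 1.330627, f(c) = -0.296585 < 0 → new bracket [1.330627, 2.120000]

1.330627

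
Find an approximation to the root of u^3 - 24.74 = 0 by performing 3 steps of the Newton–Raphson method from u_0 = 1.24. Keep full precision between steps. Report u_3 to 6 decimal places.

Newton update: u ← u − f(u)/f'(u).
f'(u) = 3u^2
u_0 = 1.240000: f = -22.833376, f' = 4.612800 → u_1 = 1.240000 - (-22.833376)/(4.612800) = 6.190003
u_1 = 6.190003: f = 212.437058, f' = 114.948429 → u_2 = 6.190003 - (212.437058)/(114.948429) = 4.341896
u_2 = 4.341896: f = 57.113684, f' = 56.556181 → u_3 = 4.341896 - (57.113684)/(56.556181) = 3.332038

3.332038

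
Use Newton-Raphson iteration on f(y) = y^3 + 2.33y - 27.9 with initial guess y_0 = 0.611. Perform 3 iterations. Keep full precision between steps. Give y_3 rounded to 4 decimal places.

3.9054

f'(y) = 3y^2 + 2.33
y_0 = 0.611000: f = -26.248271, f' = 3.449963 → y_1 = 0.611000 - (-26.248271)/(3.449963) = 8.219276
y_1 = 8.219276: f = 546.516426, f' = 204.999496 → y_2 = 8.219276 - (546.516426)/(204.999496) = 5.553336
y_2 = 5.553336: f = 156.301578, f' = 94.848613 → y_3 = 5.553336 - (156.301578)/(94.848613) = 3.905430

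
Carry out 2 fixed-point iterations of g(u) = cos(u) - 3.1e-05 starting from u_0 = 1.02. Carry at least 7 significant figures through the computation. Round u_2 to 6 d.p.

u_1 = g(1.020000) = 0.523335
u_2 = g(0.523335) = 0.866126

0.866126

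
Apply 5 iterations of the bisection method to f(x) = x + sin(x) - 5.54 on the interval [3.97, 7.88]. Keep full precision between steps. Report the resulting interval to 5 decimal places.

f(3.970000) = -2.306856, f(7.880000) = 3.339662 (opposite signs)
step 1: m = 5.925000, f(m) = 0.034425 > 0 → root in [3.970000, 5.925000]
step 2: m = 4.947500, f(m) = -1.564988 < 0 → root in [4.947500, 5.925000]
step 3: m = 5.436250, f(m) = -0.853004 < 0 → root in [5.436250, 5.925000]
step 4: m = 5.680625, f(m) = -0.426129 < 0 → root in [5.680625, 5.925000]
step 5: m = 5.802812, f(m) = -0.199297 < 0 → root in [5.802812, 5.925000]

[5.80281, 5.92500]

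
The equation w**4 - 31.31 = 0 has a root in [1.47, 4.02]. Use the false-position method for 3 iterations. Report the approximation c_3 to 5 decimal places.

2.08197

False-position update: c = (a·f(b) − b·f(a))/(f(b) − f(a)); replace the endpoint whose sign matches f(c).
f(1.470000) = -26.640511, f(4.020000) = 229.848528
step 1: c = 1.734859, f(c) = -22.251501 < 0 → new bracket [1.734859, 4.020000]
step 2: c = 1.936556, f(c) = -17.245645 < 0 → new bracket [1.936556, 4.020000]
step 3: c = 2.081967, f(c) = -12.521356 < 0 → new bracket [2.081967, 4.020000]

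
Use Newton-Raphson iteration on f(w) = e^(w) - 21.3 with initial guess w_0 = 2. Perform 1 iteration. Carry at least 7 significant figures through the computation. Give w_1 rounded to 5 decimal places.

f'(w) = e^(w)
w_0 = 2.000000: f = -13.910944, f' = 7.389056 → w_1 = 2.000000 - (-13.910944)/(7.389056) = 3.882642

3.88264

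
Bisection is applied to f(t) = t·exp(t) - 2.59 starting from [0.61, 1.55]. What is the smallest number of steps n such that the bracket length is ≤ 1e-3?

Initial width b − a = 1.55 − 0.61 = 0.940000.
After n steps the width is (b−a)/2^n; need (b−a)/2^n ≤ 1e-3.
So n ≥ log₂(0.940000/1e-3) = log₂(940.0000) ≈ 9.8765.
Hence n = 10.

10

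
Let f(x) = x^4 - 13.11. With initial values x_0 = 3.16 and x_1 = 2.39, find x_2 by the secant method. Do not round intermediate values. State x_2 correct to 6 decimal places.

2.165969

Secant update: x_(k+1) = x_k − f(x_k)·(x_k − x_(k-1))/(f(x_k) − f(x_(k-1))).
f(x_0) = 86.602207, f(x_1) = 19.518086
x_2 = 2.390000 - (19.518086)·(2.390000 - 3.160000)/(19.518086 - (86.602207)) = 2.165969; f(x_2) = 8.899435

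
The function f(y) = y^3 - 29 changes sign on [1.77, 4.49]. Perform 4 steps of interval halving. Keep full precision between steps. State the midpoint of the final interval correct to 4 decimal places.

f(1.770000) = -23.454767, f(4.490000) = 61.518849 (opposite signs)
step 1: m = 3.130000, f(m) = 1.664297 > 0 → root in [1.770000, 3.130000]
step 2: m = 2.450000, f(m) = -14.293875 < 0 → root in [2.450000, 3.130000]
step 3: m = 2.790000, f(m) = -7.282361 < 0 → root in [2.790000, 3.130000]
step 4: m = 2.960000, f(m) = -3.065664 < 0 → root in [2.960000, 3.130000]
Midpoint of [2.960000, 3.130000] = 3.045000

3.0450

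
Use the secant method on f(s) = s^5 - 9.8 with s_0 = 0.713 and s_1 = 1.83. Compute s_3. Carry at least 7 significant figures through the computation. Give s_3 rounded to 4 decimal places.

Secant update: s_(k+1) = s_k − f(s_k)·(s_k − s_(k-1))/(f(s_k) − f(s_(k-1))).
f(s_0) = -9.615733, f(s_1) = 10.723690
s_2 = 1.830000 - (10.723690)·(1.830000 - 0.713000)/(10.723690 - (-9.615733)) = 1.241077; f(s_2) = -6.855626
s_3 = 1.241077 - (-6.855626)·(1.241077 - 1.830000)/(-6.855626 - (10.723690)) = 1.470746; f(s_3) = -2.918406

1.4707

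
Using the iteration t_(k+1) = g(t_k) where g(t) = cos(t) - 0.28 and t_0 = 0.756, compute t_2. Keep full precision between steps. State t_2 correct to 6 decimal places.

t_1 = g(0.756000) = 0.447586
t_2 = g(0.447586) = 0.621495

0.621495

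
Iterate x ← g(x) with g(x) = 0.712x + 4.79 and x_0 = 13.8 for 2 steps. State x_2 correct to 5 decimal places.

x_1 = g(13.800000) = 14.615600
x_2 = g(14.615600) = 15.196307

15.19631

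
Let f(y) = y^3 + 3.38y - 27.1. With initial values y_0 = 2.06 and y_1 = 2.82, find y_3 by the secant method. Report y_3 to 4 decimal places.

2.6285

f(y_0) = -11.395384, f(y_1) = 4.857368
y_2 = 2.820000 - (4.857368)·(2.820000 - 2.060000)/(4.857368 - (-11.395384)) = 2.592863; f(y_2) = -0.904462
y_3 = 2.592863 - (-0.904462)·(2.592863 - 2.820000)/(-0.904462 - (4.857368)) = 2.628518; f(y_3) = -0.054901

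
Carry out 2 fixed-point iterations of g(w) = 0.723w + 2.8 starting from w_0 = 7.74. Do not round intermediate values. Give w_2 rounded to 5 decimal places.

8.87032

w_1 = g(7.740000) = 8.396020
w_2 = g(8.396020) = 8.870322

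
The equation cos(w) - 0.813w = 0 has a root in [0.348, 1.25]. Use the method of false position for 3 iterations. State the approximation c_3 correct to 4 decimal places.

0.8298

False-position update: c = (a·f(b) − b·f(a))/(f(b) − f(a)); replace the endpoint whose sign matches f(c).
f(0.348000) = 0.657133, f(1.250000) = -0.700928
step 1: c = 0.784456, f(c) = 0.070010 > 0 → new bracket [0.784456, 1.250000]
step 2: c = 0.826733, f(c) = 0.005149 > 0 → new bracket [0.826733, 1.250000]
step 3: c = 0.829820, f(c) = 0.000365 > 0 → new bracket [0.829820, 1.250000]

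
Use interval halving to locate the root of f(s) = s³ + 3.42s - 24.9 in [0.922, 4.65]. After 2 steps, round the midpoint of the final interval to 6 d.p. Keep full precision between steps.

f(0.922000) = -20.962983, f(4.650000) = 91.547625 (opposite signs)
step 1: m = 2.786000, f(m) = 6.252484 > 0 → root in [0.922000, 2.786000]
step 2: m = 1.854000, f(m) = -12.186536 < 0 → root in [1.854000, 2.786000]
Midpoint of [1.854000, 2.786000] = 2.320000

2.320000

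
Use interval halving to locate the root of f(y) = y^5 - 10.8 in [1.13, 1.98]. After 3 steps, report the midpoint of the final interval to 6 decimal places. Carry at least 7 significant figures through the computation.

f(1.130000) = -8.957565, f(1.980000) = 19.631682 (opposite signs)
step 1: m = 1.555000, f(m) = -1.708156 < 0 → root in [1.555000, 1.980000]
step 2: m = 1.767500, f(m) = 6.450318 > 0 → root in [1.555000, 1.767500]
step 3: m = 1.661250, f(m) = 1.852460 > 0 → root in [1.555000, 1.661250]
Midpoint of [1.555000, 1.661250] = 1.608125

1.608125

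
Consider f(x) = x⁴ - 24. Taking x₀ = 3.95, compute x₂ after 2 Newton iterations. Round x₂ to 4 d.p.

f'(x) = 4x³
x_0 = 3.950000: f = 219.438006, f' = 246.519500 → x_1 = 3.950000 - (219.438006)/(246.519500) = 3.059855
x_1 = 3.059855: f = 63.660431, f' = 114.594215 → x_2 = 3.059855 - (63.660431)/(114.594215) = 2.504326

2.5043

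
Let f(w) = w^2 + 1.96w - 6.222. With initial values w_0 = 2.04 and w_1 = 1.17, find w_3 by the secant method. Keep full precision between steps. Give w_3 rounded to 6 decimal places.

1.703852

Secant update: w_(k+1) = w_k − f(w_k)·(w_k − w_(k-1))/(f(w_k) − f(w_(k-1))).
f(w_0) = 1.938000, f(w_1) = -2.559900
w_2 = 1.170000 - (-2.559900)·(1.170000 - 2.040000)/(-2.559900 - (1.938000)) = 1.665145; f(w_2) = -0.185608
w_3 = 1.665145 - (-0.185608)·(1.665145 - 1.170000)/(-0.185608 - (-2.559900)) = 1.703852; f(w_3) = 0.020664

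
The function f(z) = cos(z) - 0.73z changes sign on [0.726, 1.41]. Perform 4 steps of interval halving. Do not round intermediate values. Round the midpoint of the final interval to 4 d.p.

f(0.726000) = 0.217856, f(1.410000) = -0.869196 (opposite signs)
step 1: m = 1.068000, f(m) = -0.297762 < 0 → root in [0.726000, 1.068000]
step 2: m = 0.897000, f(m) = -0.030853 < 0 → root in [0.726000, 0.897000]
step 3: m = 0.811500, f(m) = 0.096016 > 0 → root in [0.811500, 0.897000]
step 4: m = 0.854250, f(m) = 0.033182 > 0 → root in [0.854250, 0.897000]
Midpoint of [0.854250, 0.897000] = 0.875625

0.8756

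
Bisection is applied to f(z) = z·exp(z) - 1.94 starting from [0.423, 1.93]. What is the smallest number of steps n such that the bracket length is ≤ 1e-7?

24

Initial width b − a = 1.93 − 0.423 = 1.507000.
After n steps the width is (b−a)/2^n; need (b−a)/2^n ≤ 1e-7.
So n ≥ log₂(1.507000/1e-7) = log₂(15070000.0000) ≈ 23.8452.
Hence n = 24.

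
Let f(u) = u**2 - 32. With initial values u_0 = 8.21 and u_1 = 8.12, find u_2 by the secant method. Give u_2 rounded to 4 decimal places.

f(u_0) = 35.404100, f(u_1) = 33.934400
u_2 = 8.120000 - (33.934400)·(8.120000 - 8.210000)/(33.934400 - (35.404100)) = 6.041960; f(u_2) = 4.505276

6.0420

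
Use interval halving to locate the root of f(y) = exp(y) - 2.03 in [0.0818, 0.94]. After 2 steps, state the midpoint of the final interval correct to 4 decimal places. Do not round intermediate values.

0.6182

f(0.081800) = -0.944761, f(0.940000) = 0.529981 (opposite signs)
step 1: m = 0.510900, f(m) = -0.363209 < 0 → root in [0.510900, 0.940000]
step 2: m = 0.725450, f(m) = 0.035660 > 0 → root in [0.510900, 0.725450]
Midpoint of [0.510900, 0.725450] = 0.618175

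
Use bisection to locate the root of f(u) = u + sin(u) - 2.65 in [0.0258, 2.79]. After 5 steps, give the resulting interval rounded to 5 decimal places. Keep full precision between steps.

f(0.025800) = -2.598403, f(2.790000) = 0.484393 (opposite signs)
step 1: m = 1.407900, f(m) = -0.255338 < 0 → root in [1.407900, 2.790000]
step 2: m = 2.098950, f(m) = 0.312689 > 0 → root in [1.407900, 2.098950]
step 3: m = 1.753425, f(m) = 0.086795 > 0 → root in [1.407900, 1.753425]
step 4: m = 1.580662, f(m) = -0.069386 < 0 → root in [1.580662, 1.753425]
step 5: m = 1.667044, f(m) = 0.012416 > 0 → root in [1.580662, 1.667044]

[1.58066, 1.66704]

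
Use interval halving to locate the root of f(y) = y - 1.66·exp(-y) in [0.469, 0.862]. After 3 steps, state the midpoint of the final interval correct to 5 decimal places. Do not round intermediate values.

f(0.469000) = -0.569542, f(0.862000) = 0.160954 (opposite signs)
step 1: m = 0.665500, f(m) = -0.187767 < 0 → root in [0.665500, 0.862000]
step 2: m = 0.763750, f(m) = -0.009670 < 0 → root in [0.763750, 0.862000]
step 3: m = 0.812875, f(m) = 0.076531 > 0 → root in [0.763750, 0.812875]
Midpoint of [0.763750, 0.812875] = 0.788312

0.78831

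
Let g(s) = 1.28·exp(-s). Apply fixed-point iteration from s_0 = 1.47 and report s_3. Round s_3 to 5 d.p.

0.49322

s_1 = g(1.470000) = 0.294305
s_2 = g(0.294305) = 0.953663
s_3 = g(0.953663) = 0.493218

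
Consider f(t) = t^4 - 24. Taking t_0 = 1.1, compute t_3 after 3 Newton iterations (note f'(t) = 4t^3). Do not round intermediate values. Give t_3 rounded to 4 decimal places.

Newton update: t ← t − f(t)/f'(t).
t_0 = 1.100000: f = -22.535900, f' = 5.324000 → t_1 = 1.100000 - (-22.535900)/(5.324000) = 5.332889
t_1 = 5.332889: f = 784.816707, f' = 606.663095 → t_2 = 5.332889 - (784.816707)/(606.663095) = 4.039227
t_2 = 4.039227: f = 242.190874, f' = 263.605740 → t_3 = 4.039227 - (242.190874)/(263.605740) = 3.120466

3.1205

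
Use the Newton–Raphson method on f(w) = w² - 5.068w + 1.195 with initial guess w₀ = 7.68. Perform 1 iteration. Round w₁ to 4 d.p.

5.6148

f'(w) = 2w - 5.068
w_0 = 7.680000: f = 21.255160, f' = 10.292000 → w_1 = 7.680000 - (21.255160)/(10.292000) = 5.614788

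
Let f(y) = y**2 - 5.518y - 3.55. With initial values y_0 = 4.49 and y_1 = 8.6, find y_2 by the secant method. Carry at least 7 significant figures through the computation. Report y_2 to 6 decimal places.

5.568410

f(y_0) = -8.165720, f(y_1) = 22.955200
y_2 = 8.600000 - (22.955200)·(8.600000 - 4.490000)/(22.955200 - (-8.165720)) = 5.568410; f(y_2) = -3.269297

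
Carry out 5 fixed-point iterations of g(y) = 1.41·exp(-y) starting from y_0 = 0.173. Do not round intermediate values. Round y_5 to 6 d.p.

y_1 = g(0.173000) = 1.186004
y_2 = g(1.186004) = 0.430669
y_3 = g(0.430669) = 0.916604
y_4 = g(0.916604) = 0.563823
y_5 = g(0.563823) = 0.802331

0.802331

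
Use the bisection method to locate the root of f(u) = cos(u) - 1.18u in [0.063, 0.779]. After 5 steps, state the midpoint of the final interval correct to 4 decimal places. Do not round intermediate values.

f(0.063000) = 0.923676, f(0.779000) = -0.207604 (opposite signs)
step 1: m = 0.421000, f(m) = 0.415901 > 0 → root in [0.421000, 0.779000]
step 2: m = 0.600000, f(m) = 0.117336 > 0 → root in [0.600000, 0.779000]
step 3: m = 0.689500, f(m) = -0.042046 < 0 → root in [0.600000, 0.689500]
step 4: m = 0.644750, f(m) = 0.038445 > 0 → root in [0.644750, 0.689500]
step 5: m = 0.667125, f(m) = -0.001604 < 0 → root in [0.644750, 0.667125]
Midpoint of [0.644750, 0.667125] = 0.655938

0.6559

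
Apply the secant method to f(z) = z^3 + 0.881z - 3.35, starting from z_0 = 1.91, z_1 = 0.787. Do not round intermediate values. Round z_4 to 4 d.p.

1.2903

f(z_0) = 5.300581, f(z_1) = -2.169210
z_2 = 0.787000 - (-2.169210)·(0.787000 - 1.910000)/(-2.169210 - (5.300581)) = 1.113117; f(z_2) = -0.990161
z_3 = 1.113117 - (-0.990161)·(1.113117 - 0.787000)/(-0.990161 - (-2.169210)) = 1.386988; f(z_3) = 0.540136
z_4 = 1.386988 - (0.540136)·(1.386988 - 1.113117)/(0.540136 - (-0.990161)) = 1.290322; f(z_4) = -0.064929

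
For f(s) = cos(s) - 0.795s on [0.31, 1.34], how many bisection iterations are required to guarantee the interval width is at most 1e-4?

14

Initial width b − a = 1.34 − 0.31 = 1.030000.
After n steps the width is (b−a)/2^n; need (b−a)/2^n ≤ 1e-4.
So n ≥ log₂(1.030000/1e-4) = log₂(10300.0000) ≈ 13.3304.
Hence n = 14.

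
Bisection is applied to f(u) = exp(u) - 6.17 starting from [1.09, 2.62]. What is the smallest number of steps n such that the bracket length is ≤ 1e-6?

21

Initial width b − a = 2.62 − 1.09 = 1.530000.
After n steps the width is (b−a)/2^n; need (b−a)/2^n ≤ 1e-6.
So n ≥ log₂(1.530000/1e-6) = log₂(1530000.0000) ≈ 20.5451.
Hence n = 21.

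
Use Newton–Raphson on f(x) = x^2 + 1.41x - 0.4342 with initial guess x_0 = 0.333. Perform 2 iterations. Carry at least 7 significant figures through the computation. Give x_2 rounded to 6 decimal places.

f'(x) = 2x + 1.41
x_0 = 0.333000: f = 0.146219, f' = 2.076000 → x_1 = 0.333000 - (0.146219)/(2.076000) = 0.262567
x_1 = 0.262567: f = 0.004961, f' = 1.935134 → x_2 = 0.262567 - (0.004961)/(1.935134) = 0.260003

0.260003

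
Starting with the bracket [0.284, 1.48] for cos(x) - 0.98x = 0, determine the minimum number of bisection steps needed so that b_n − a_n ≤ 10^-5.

Initial width b − a = 1.48 − 0.284 = 1.196000.
After n steps the width is (b−a)/2^n; need (b−a)/2^n ≤ 10^-5.
So n ≥ log₂(1.196000/10^-5) = log₂(119600.0000) ≈ 16.8679.
Hence n = 17.

17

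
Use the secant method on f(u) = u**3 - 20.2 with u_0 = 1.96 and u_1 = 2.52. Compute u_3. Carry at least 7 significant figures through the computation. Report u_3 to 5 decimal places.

2.71774

f(u_0) = -12.670464, f(u_1) = -4.196992
u_2 = 2.520000 - (-4.196992)·(2.520000 - 1.960000)/(-4.196992 - (-12.670464)) = 2.797373; f(u_2) = 1.690280
u_3 = 2.797373 - (1.690280)·(2.797373 - 2.520000)/(1.690280 - (-4.196992)) = 2.717737; f(u_3) = -0.126529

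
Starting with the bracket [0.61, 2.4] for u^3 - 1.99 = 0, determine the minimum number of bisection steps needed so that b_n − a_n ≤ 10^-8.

Initial width b − a = 2.4 − 0.61 = 1.790000.
After n steps the width is (b−a)/2^n; need (b−a)/2^n ≤ 10^-8.
So n ≥ log₂(1.790000/10^-8) = log₂(179000000.0000) ≈ 27.4154.
Hence n = 28.

28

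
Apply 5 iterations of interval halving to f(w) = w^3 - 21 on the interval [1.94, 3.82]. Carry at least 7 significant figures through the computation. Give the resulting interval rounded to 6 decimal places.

f(1.940000) = -13.698616, f(3.820000) = 34.742968 (opposite signs)
step 1: m = 2.880000, f(m) = 2.887872 > 0 → root in [1.940000, 2.880000]
step 2: m = 2.410000, f(m) = -7.002479 < 0 → root in [2.410000, 2.880000]
step 3: m = 2.645000, f(m) = -2.495514 < 0 → root in [2.645000, 2.880000]
step 4: m = 2.762500, f(m) = 0.081760 > 0 → root in [2.645000, 2.762500]
step 5: m = 2.703750, f(m) = -1.234874 < 0 → root in [2.703750, 2.762500]

[2.703750, 2.762500]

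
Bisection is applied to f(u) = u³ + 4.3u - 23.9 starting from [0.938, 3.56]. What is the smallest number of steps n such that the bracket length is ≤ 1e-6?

Initial width b − a = 3.56 − 0.938 = 2.622000.
After n steps the width is (b−a)/2^n; need (b−a)/2^n ≤ 1e-6.
So n ≥ log₂(2.622000/1e-6) = log₂(2622000.0000) ≈ 21.3222.
Hence n = 22.

22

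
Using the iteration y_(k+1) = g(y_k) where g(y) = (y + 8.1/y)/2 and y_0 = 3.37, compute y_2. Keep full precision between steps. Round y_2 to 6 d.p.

y_1 = g(3.370000) = 2.886780
y_2 = g(2.886780) = 2.846337

2.846337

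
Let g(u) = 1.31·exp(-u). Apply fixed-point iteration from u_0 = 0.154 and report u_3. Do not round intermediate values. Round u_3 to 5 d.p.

u_1 = g(0.154000) = 1.123026
u_2 = g(1.123026) = 0.426135
u_3 = g(0.426135) = 0.855467

0.85547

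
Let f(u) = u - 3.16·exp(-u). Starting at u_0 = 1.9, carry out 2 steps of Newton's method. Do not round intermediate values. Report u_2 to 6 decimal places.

Newton update: u ← u − f(u)/f'(u).
f'(u) = 1 + 3.16·exp(-u)
u_0 = 1.900000: f = 1.427363, f' = 1.472637 → u_1 = 1.900000 - (1.427363)/(1.472637) = 0.930743
u_1 = 0.930743: f = -0.315120, f' = 2.245863 → u_2 = 0.930743 - (-0.315120)/(2.245863) = 1.071055

1.071055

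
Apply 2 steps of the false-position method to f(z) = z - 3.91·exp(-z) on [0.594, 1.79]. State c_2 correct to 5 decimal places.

f(0.594000) = -1.564767, f(1.790000) = 1.137186
step 1: c = 1.286633, f(c) = 0.206694 > 0 → new bracket [0.594000, 1.286633]
step 2: c = 1.205817, f(c) = 0.034977 > 0 → new bracket [0.594000, 1.205817]

1.20582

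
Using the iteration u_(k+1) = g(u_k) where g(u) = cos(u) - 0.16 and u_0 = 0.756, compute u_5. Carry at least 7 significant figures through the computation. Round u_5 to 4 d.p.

u_1 = g(0.756000) = 0.567586
u_2 = g(0.567586) = 0.683201
u_3 = g(0.683201) = 0.615556
u_4 = g(0.615556) = 0.656453
u_5 = g(0.656453) = 0.632162

0.6322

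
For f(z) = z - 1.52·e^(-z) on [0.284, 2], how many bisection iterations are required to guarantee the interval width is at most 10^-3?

11

Initial width b − a = 2 − 0.284 = 1.716000.
After n steps the width is (b−a)/2^n; need (b−a)/2^n ≤ 10^-3.
So n ≥ log₂(1.716000/10^-3) = log₂(1716.0000) ≈ 10.7448.
Hence n = 11.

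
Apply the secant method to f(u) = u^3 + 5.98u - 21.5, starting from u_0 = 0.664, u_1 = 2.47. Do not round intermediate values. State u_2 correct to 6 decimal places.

1.881107

Secant update: u_(k+1) = u_k − f(u_k)·(u_k − u_(k-1))/(f(u_k) − f(u_(k-1))).
f(u_0) = -17.236525, f(u_1) = 8.339823
u_2 = 2.470000 - (8.339823)·(2.470000 - 0.664000)/(8.339823 - (-17.236525)) = 1.881107; f(u_2) = -3.594556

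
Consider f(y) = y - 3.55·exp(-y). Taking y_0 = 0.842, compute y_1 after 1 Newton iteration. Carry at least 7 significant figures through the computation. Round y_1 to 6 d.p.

Newton update: y ← y − f(y)/f'(y).
f'(y) = 1 + 3.55·exp(-y)
y_0 = 0.842000: f = -0.687510, f' = 2.529510 → y_1 = 0.842000 - (-0.687510)/(2.529510) = 1.113796

1.113796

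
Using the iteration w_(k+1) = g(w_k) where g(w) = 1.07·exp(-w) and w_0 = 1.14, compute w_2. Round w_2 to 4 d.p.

0.7599

w_1 = g(1.140000) = 0.342206
w_2 = g(0.342206) = 0.759916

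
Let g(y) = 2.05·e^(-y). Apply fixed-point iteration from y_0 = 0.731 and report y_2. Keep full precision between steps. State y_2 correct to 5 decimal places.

0.76408

y_1 = g(0.731000) = 0.986926
y_2 = g(0.986926) = 0.764077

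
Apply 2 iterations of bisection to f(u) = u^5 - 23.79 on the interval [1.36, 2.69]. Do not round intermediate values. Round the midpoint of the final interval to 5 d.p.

f(1.360000) = -19.137413, f(2.690000) = 117.061475 (opposite signs)
step 1: m = 2.025000, f(m) = 10.260629 > 0 → root in [1.360000, 2.025000]
step 2: m = 1.692500, f(m) = -9.901882 < 0 → root in [1.692500, 2.025000]
Midpoint of [1.692500, 2.025000] = 1.858750

1.85875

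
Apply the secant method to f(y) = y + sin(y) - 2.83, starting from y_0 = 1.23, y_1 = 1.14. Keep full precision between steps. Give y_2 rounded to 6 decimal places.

f(y_0) = -0.657511, f(y_1) = -0.781367
y_2 = 1.140000 - (-0.781367)·(1.140000 - 1.230000)/(-0.781367 - (-0.657511)) = 1.707783; f(y_2) = -0.131585

1.707783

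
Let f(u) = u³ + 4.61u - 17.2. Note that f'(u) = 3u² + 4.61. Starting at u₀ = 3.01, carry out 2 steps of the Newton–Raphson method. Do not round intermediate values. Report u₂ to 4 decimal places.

Newton update: u ← u − f(u)/f'(u).
u_0 = 3.010000: f = 23.947001, f' = 31.790300 → u_1 = 3.010000 - (23.947001)/(31.790300) = 2.256720
u_1 = 2.256720: f = 4.696467, f' = 19.888354 → u_2 = 2.256720 - (4.696467)/(19.888354) = 2.020578

2.0206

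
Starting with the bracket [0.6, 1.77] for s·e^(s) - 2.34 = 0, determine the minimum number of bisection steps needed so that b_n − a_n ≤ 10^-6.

Initial width b − a = 1.77 − 0.6 = 1.170000.
After n steps the width is (b−a)/2^n; need (b−a)/2^n ≤ 10^-6.
So n ≥ log₂(1.170000/10^-6) = log₂(1170000.0000) ≈ 20.1581.
Hence n = 21.

21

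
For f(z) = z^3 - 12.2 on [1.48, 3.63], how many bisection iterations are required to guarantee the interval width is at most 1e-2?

8

Initial width b − a = 3.63 − 1.48 = 2.150000.
After n steps the width is (b−a)/2^n; need (b−a)/2^n ≤ 1e-2.
So n ≥ log₂(2.150000/1e-2) = log₂(215.0000) ≈ 7.7482.
Hence n = 8.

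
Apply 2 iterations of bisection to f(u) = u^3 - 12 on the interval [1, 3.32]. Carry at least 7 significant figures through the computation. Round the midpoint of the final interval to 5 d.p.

f(1.000000) = -11.000000, f(3.320000) = 24.594368 (opposite signs)
step 1: m = 2.160000, f(m) = -1.922304 < 0 → root in [2.160000, 3.320000]
step 2: m = 2.740000, f(m) = 8.570824 > 0 → root in [2.160000, 2.740000]
Midpoint of [2.160000, 2.740000] = 2.450000

2.45000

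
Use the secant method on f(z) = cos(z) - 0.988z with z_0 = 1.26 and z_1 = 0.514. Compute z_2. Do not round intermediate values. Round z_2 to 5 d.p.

f(z_0) = -0.939063, f(z_1) = 0.362953
z_2 = 0.514000 - (0.362953)·(0.514000 - 1.260000)/(0.362953 - (-0.939063)) = 0.721957; f(z_2) = 0.037221

0.72196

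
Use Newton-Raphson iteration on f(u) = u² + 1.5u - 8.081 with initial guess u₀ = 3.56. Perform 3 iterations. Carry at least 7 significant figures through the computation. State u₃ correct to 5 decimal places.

f'(u) = 2u + 1.5
u_0 = 3.560000: f = 9.932600, f' = 8.620000 → u_1 = 3.560000 - (9.932600)/(8.620000) = 2.407726
u_1 = 2.407726: f = 1.327735, f' = 6.315452 → u_2 = 2.407726 - (1.327735)/(6.315452) = 2.197490
u_2 = 2.197490: f = 0.044199, f' = 5.894981 → u_3 = 2.197490 - (0.044199)/(5.894981) = 2.189993

2.18999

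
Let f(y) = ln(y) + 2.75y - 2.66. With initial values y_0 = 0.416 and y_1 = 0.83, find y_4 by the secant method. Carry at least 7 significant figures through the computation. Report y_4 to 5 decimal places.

0.97608

f(y_0) = -2.393070, f(y_1) = -0.563830
y_2 = 0.830000 - (-0.563830)·(0.830000 - 0.416000)/(-0.563830 - (-2.393070)) = 0.957608; f(y_2) = -0.069895
y_3 = 0.957608 - (-0.069895)·(0.957608 - 0.830000)/(-0.069895 - (-0.563830)) = 0.975665; f(y_3) = -0.001556
y_4 = 0.975665 - (-0.001556)·(0.975665 - 0.957608)/(-0.001556 - (-0.069895)) = 0.976076; f(y_4) = -0.000004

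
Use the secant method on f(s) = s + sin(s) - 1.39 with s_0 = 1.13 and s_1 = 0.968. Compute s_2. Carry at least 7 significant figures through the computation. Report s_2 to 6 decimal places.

0.699788

Secant update: s_(k+1) = s_k − f(s_k)·(s_k − s_(k-1))/(f(s_k) − f(s_(k-1))).
f(s_0) = 0.644412, f(s_1) = 0.401753
s_2 = 0.968000 - (0.401753)·(0.968000 - 1.130000)/(0.401753 - (0.644412)) = 0.699788; f(s_2) = -0.046157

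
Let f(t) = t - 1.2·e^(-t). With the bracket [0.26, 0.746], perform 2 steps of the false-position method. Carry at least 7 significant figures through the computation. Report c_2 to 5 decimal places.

0.63620

False-position update: c = (a·f(b) − b·f(a))/(f(b) − f(a)); replace the endpoint whose sign matches f(c).
f(0.260000) = -0.665262, f(0.746000) = 0.176888
step 1: c = 0.643919, f(c) = 0.013643 > 0 → new bracket [0.260000, 0.643919]
step 2: c = 0.636204, f(c) = 0.001046 > 0 → new bracket [0.260000, 0.636204]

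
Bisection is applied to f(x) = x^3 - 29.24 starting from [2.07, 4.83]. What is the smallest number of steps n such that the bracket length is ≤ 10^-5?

19

Initial width b − a = 4.83 − 2.07 = 2.760000.
After n steps the width is (b−a)/2^n; need (b−a)/2^n ≤ 10^-5.
So n ≥ log₂(2.760000/10^-5) = log₂(276000.0000) ≈ 18.0743.
Hence n = 19.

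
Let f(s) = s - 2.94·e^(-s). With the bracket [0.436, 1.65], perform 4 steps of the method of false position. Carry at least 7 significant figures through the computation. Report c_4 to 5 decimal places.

1.03997

f(0.436000) = -1.465056, f(1.650000) = 1.085373
step 1: c = 1.133364, f(c) = 0.186836 > 0 → new bracket [0.436000, 1.133364]
step 2: c = 1.054489, f(c) = 0.030281 > 0 → new bracket [0.436000, 1.054489]
step 3: c = 1.041965, f(c) = 0.004848 > 0 → new bracket [0.436000, 1.041965]
step 4: c = 1.039966, f(c) = 0.000775 > 0 → new bracket [0.436000, 1.039966]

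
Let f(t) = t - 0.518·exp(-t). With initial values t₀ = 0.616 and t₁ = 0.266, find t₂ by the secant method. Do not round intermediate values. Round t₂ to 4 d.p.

0.3641

Secant update: t_(k+1) = t_k − f(t_k)·(t_k − t_(k-1))/(f(t_k) − f(t_(k-1))).
f(t_0) = 0.336228, f(t_1) = -0.131015
t_2 = 0.266000 - (-0.131015)·(0.266000 - 0.616000)/(-0.131015 - (0.336228)) = 0.364140; f(t_2) = 0.004237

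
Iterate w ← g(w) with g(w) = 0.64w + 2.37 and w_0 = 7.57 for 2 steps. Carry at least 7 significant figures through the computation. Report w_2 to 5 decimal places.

6.98747

w_1 = g(7.570000) = 7.214800
w_2 = g(7.214800) = 6.987472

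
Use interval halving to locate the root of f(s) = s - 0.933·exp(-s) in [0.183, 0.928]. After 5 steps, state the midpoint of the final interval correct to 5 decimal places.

0.54386

f(0.183000) = -0.593973, f(0.928000) = 0.559144 (opposite signs)
step 1: m = 0.555500, f(m) = 0.020158 > 0 → root in [0.183000, 0.555500]
step 2: m = 0.369250, f(m) = -0.275689 < 0 → root in [0.369250, 0.555500]
step 3: m = 0.462375, f(m) = -0.125215 < 0 → root in [0.462375, 0.555500]
step 4: m = 0.508938, f(m) = -0.051920 < 0 → root in [0.508938, 0.555500]
step 5: m = 0.532219, f(m) = -0.015733 < 0 → root in [0.532219, 0.555500]
Midpoint of [0.532219, 0.555500] = 0.543859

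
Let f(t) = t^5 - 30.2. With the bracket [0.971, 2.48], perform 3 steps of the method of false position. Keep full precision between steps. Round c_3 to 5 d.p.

f(0.971000) = -29.336830, f(2.480000) = 63.612002
step 1: c = 1.447276, f(c) = -23.850252 < 0 → new bracket [1.447276, 2.480000]
step 2: c = 1.728891, f(c) = -14.753200 < 0 → new bracket [1.728891, 2.480000]
step 3: c = 1.870297, f(c) = -7.314916 < 0 → new bracket [1.870297, 2.480000]

1.87030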